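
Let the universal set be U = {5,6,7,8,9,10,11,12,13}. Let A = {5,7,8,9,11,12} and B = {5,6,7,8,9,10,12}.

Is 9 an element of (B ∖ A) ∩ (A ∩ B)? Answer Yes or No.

9 ∈ B and 9 ∈ A, so 9 ∉ B ∖ A
9 ∈ A and 9 ∈ B, so 9 ∈ A ∩ B
9 ∉ (B ∖ A) and 9 ∈ (A ∩ B), so 9 ∉ (B ∖ A) ∩ (A ∩ B)

No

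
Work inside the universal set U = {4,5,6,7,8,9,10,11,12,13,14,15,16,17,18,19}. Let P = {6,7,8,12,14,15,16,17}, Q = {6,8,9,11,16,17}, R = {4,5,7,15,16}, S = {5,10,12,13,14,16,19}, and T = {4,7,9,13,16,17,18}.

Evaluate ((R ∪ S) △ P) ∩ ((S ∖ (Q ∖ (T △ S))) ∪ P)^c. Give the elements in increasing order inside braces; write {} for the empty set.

R ∪ S = {4,5,7,10,12,13,14,15,16,19}
(R ∪ S) △ P = {4,5,6,8,10,13,17,19}
T △ S = {4,5,7,9,10,12,14,17,18,19}
Q ∖ (T △ S) = {6,8,11,16}
S ∖ (Q ∖ (T △ S)) = {5,10,12,13,14,19}
(S ∖ (Q ∖ (T △ S))) ∪ P = {5,6,7,8,10,12,13,14,15,16,17,19}
((S ∖ (Q ∖ (T △ S))) ∪ P)^c = {4,9,11,18}
((R ∪ S) △ P) ∩ ((S ∖ (Q ∖ (T △ S))) ∪ P)^c = {4}

{4}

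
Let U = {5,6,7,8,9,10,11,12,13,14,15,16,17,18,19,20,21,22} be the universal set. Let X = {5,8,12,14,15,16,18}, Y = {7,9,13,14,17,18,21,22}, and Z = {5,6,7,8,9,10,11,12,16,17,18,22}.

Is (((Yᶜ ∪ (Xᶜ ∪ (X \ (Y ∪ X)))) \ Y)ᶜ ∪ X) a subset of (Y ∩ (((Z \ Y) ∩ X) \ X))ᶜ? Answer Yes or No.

Yes

Yᶜ = {5,6,8,10,11,12,15,16,19,20}
Xᶜ = {6,7,9,10,11,13,17,19,20,21,22}
Y ∪ X = {5,7,8,9,12,13,14,15,16,17,18,21,22}
X \ (Y ∪ X) = {}
Xᶜ ∪ (X \ (Y ∪ X)) = {6,7,9,10,11,13,17,19,20,21,22}
Yᶜ ∪ (Xᶜ ∪ (X \ (Y ∪ X))) = {5,6,7,8,9,10,11,12,13,15,16,17,19,20,21,22}
(Yᶜ ∪ (Xᶜ ∪ (X \ (Y ∪ X)))) \ Y = {5,6,8,10,11,12,15,16,19,20}
((Yᶜ ∪ (Xᶜ ∪ (X \ (Y ∪ X)))) \ Y)ᶜ = {7,9,13,14,17,18,21,22}
((Yᶜ ∪ (Xᶜ ∪ (X \ (Y ∪ X)))) \ Y)ᶜ ∪ X = {5,7,8,9,12,13,14,15,16,17,18,21,22}
Z \ Y = {5,6,8,10,11,12,16}
(Z \ Y) ∩ X = {5,8,12,16}
((Z \ Y) ∩ X) \ X = {}
Y ∩ (((Z \ Y) ∩ X) \ X) = {}
(Y ∩ (((Z \ Y) ∩ X) \ X))ᶜ = {5,6,7,8,9,10,11,12,13,14,15,16,17,18,19,20,21,22}
Every element of {5,7,8,9,12,13,14,15,16,17,18,21,22} is in {5,6,7,8,9,10,11,12,13,14,15,16,17,18,19,20,21,22}, so ((Yᶜ ∪ (Xᶜ ∪ (X \ (Y ∪ X)))) \ Y)ᶜ ∪ X ⊆ (Y ∩ (((Z \ Y) ∩ X) \ X))ᶜ.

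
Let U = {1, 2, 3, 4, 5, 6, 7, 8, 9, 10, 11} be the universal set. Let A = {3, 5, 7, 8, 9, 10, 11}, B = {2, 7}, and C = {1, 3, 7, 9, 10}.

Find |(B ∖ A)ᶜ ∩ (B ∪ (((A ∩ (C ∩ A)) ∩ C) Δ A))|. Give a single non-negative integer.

B ∖ A = {2}
(B ∖ A)ᶜ = {1, 3, 4, 5, 6, 7, 8, 9, 10, 11}
C ∩ A = {3, 7, 9, 10}
A ∩ (C ∩ A) = {3, 7, 9, 10}
(A ∩ (C ∩ A)) ∩ C = {3, 7, 9, 10}
((A ∩ (C ∩ A)) ∩ C) Δ A = {5, 8, 11}
B ∪ (((A ∩ (C ∩ A)) ∩ C) Δ A) = {2, 5, 7, 8, 11}
(B ∖ A)ᶜ ∩ (B ∪ (((A ∩ (C ∩ A)) ∩ C) Δ A)) = {5, 7, 8, 11}
|(B ∖ A)ᶜ ∩ (B ∪ (((A ∩ (C ∩ A)) ∩ C) Δ A))| = 4

4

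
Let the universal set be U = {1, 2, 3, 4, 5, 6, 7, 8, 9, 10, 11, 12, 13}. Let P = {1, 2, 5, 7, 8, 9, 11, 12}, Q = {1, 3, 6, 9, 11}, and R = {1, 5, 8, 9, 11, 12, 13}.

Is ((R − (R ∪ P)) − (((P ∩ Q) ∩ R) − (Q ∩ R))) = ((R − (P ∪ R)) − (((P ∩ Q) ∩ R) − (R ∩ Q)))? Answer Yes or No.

Yes

R ∪ P = {1, 2, 5, 7, 8, 9, 11, 12, 13}
R − (R ∪ P) = {}
P ∩ Q = {1, 9, 11}
(P ∩ Q) ∩ R = {1, 9, 11}
Q ∩ R = {1, 9, 11}
((P ∩ Q) ∩ R) − (Q ∩ R) = {}
(R − (R ∪ P)) − (((P ∩ Q) ∩ R) − (Q ∩ R)) = {}
P ∪ R = {1, 2, 5, 7, 8, 9, 11, 12, 13}
R − (P ∪ R) = {}
R ∩ Q = {1, 9, 11}
((P ∩ Q) ∩ R) − (R ∩ Q) = {}
(R − (P ∪ R)) − (((P ∩ Q) ∩ R) − (R ∩ Q)) = {}
Both equal {}, so (R − (R ∪ P)) − (((P ∩ Q) ∩ R) − (Q ∩ R)) = (R − (P ∪ R)) − (((P ∩ Q) ∩ R) − (R ∩ Q)).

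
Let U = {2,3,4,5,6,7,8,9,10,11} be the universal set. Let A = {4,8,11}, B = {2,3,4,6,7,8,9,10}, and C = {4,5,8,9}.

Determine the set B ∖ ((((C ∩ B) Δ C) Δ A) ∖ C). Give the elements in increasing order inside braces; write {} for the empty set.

{2,3,4,6,7,8,9,10}

C ∩ B = {4,8,9}
(C ∩ B) Δ C = {5}
((C ∩ B) Δ C) Δ A = {4,5,8,11}
(((C ∩ B) Δ C) Δ A) ∖ C = {11}
B ∖ ((((C ∩ B) Δ C) Δ A) ∖ C) = {2,3,4,6,7,8,9,10}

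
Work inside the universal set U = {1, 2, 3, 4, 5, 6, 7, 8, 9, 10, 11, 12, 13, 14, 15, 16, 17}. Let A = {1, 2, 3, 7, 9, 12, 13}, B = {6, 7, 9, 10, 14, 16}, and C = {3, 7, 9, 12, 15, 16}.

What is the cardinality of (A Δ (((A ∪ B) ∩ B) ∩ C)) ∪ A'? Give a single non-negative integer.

15

A ∪ B = {1, 2, 3, 6, 7, 9, 10, 12, 13, 14, 16}
(A ∪ B) ∩ B = {6, 7, 9, 10, 14, 16}
((A ∪ B) ∩ B) ∩ C = {7, 9, 16}
A Δ (((A ∪ B) ∩ B) ∩ C) = {1, 2, 3, 12, 13, 16}
A' = {4, 5, 6, 8, 10, 11, 14, 15, 16, 17}
(A Δ (((A ∪ B) ∩ B) ∩ C)) ∪ A' = {1, 2, 3, 4, 5, 6, 8, 10, 11, 12, 13, 14, 15, 16, 17}
|(A Δ (((A ∪ B) ∩ B) ∩ C)) ∪ A'| = 15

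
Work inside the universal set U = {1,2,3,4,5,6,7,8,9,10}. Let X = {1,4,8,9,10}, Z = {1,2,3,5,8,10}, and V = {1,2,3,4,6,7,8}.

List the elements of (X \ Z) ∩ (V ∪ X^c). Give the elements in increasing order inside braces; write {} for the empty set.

{4}

X \ Z = {4,9}
X^c = {2,3,5,6,7}
V ∪ X^c = {1,2,3,4,5,6,7,8}
(X \ Z) ∩ (V ∪ X^c) = {4}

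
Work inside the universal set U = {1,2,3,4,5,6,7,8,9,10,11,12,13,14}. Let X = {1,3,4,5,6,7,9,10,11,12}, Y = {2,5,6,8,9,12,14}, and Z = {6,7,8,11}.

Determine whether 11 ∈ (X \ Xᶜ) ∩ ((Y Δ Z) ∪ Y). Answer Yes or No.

11 ∈ X, so 11 ∉ Xᶜ
11 ∈ X and 11 ∉ Xᶜ, so 11 ∈ X \ Xᶜ
11 ∉ Y and 11 ∈ Z, so 11 ∈ Y Δ Z
11 ∈ (Y Δ Z) and 11 ∉ Y, so 11 ∈ (Y Δ Z) ∪ Y
11 ∈ (X \ Xᶜ) and 11 ∈ ((Y Δ Z) ∪ Y), so 11 ∈ (X \ Xᶜ) ∩ ((Y Δ Z) ∪ Y)

Yes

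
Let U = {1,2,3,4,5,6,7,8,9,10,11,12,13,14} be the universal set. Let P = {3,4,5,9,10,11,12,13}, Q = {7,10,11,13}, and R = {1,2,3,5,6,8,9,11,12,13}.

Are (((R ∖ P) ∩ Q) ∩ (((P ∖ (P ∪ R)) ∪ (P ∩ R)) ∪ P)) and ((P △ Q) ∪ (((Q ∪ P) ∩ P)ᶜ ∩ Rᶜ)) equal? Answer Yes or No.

No

R ∖ P = {1,2,6,8}
(R ∖ P) ∩ Q = {}
P ∪ R = {1,2,3,4,5,6,8,9,10,11,12,13}
P ∖ (P ∪ R) = {}
P ∩ R = {3,5,9,11,12,13}
(P ∖ (P ∪ R)) ∪ (P ∩ R) = {3,5,9,11,12,13}
((P ∖ (P ∪ R)) ∪ (P ∩ R)) ∪ P = {3,4,5,9,10,11,12,13}
((R ∖ P) ∩ Q) ∩ (((P ∖ (P ∪ R)) ∪ (P ∩ R)) ∪ P) = {}
P △ Q = {3,4,5,7,9,12}
Q ∪ P = {3,4,5,7,9,10,11,12,13}
(Q ∪ P) ∩ P = {3,4,5,9,10,11,12,13}
((Q ∪ P) ∩ P)ᶜ = {1,2,6,7,8,14}
Rᶜ = {4,7,10,14}
((Q ∪ P) ∩ P)ᶜ ∩ Rᶜ = {7,14}
(P △ Q) ∪ (((Q ∪ P) ∩ P)ᶜ ∩ Rᶜ) = {3,4,5,7,9,12,14}
3 ∈ (P △ Q) ∪ (((Q ∪ P) ∩ P)ᶜ ∩ Rᶜ) but 3 ∉ ((R ∖ P) ∩ Q) ∩ (((P ∖ (P ∪ R)) ∪ (P ∩ R)) ∪ P), so they differ.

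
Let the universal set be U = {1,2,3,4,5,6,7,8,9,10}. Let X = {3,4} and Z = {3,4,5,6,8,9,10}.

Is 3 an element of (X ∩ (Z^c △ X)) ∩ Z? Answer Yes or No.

Yes

3 ∈ Z, so 3 ∉ Z^c
3 ∉ Z^c and 3 ∈ X, so 3 ∈ Z^c △ X
3 ∈ X and 3 ∈ (Z^c △ X), so 3 ∈ X ∩ (Z^c △ X)
3 ∈ (X ∩ (Z^c △ X)) and 3 ∈ Z, so 3 ∈ (X ∩ (Z^c △ X)) ∩ Z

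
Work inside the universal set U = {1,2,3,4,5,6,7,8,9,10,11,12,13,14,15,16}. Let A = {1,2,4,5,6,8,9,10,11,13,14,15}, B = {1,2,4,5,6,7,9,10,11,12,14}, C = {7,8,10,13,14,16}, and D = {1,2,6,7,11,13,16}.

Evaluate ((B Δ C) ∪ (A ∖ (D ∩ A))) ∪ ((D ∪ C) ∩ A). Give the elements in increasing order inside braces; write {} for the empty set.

{1,2,4,5,6,8,9,10,11,12,13,14,15,16}

B Δ C = {1,2,4,5,6,8,9,11,12,13,16}
D ∩ A = {1,2,6,11,13}
A ∖ (D ∩ A) = {4,5,8,9,10,14,15}
(B Δ C) ∪ (A ∖ (D ∩ A)) = {1,2,4,5,6,8,9,10,11,12,13,14,15,16}
D ∪ C = {1,2,6,7,8,10,11,13,14,16}
(D ∪ C) ∩ A = {1,2,6,8,10,11,13,14}
((B Δ C) ∪ (A ∖ (D ∩ A))) ∪ ((D ∪ C) ∩ A) = {1,2,4,5,6,8,9,10,11,12,13,14,15,16}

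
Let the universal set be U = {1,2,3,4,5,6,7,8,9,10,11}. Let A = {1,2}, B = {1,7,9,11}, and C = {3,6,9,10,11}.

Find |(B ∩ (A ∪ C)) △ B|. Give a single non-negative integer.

A ∪ C = {1,2,3,6,9,10,11}
B ∩ (A ∪ C) = {1,9,11}
(B ∩ (A ∪ C)) △ B = {7}
|(B ∩ (A ∪ C)) △ B| = 1

1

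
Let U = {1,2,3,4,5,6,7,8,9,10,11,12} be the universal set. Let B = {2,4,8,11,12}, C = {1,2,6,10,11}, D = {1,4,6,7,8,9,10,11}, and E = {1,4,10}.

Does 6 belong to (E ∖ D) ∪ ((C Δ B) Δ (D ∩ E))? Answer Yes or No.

6 ∉ E and 6 ∈ D, so 6 ∉ E ∖ D
6 ∈ C and 6 ∉ B, so 6 ∈ C Δ B
6 ∈ D and 6 ∉ E, so 6 ∉ D ∩ E
6 ∈ (C Δ B) and 6 ∉ (D ∩ E), so 6 ∈ (C Δ B) Δ (D ∩ E)
6 ∉ (E ∖ D) and 6 ∈ ((C Δ B) Δ (D ∩ E)), so 6 ∈ (E ∖ D) ∪ ((C Δ B) Δ (D ∩ E))

Yes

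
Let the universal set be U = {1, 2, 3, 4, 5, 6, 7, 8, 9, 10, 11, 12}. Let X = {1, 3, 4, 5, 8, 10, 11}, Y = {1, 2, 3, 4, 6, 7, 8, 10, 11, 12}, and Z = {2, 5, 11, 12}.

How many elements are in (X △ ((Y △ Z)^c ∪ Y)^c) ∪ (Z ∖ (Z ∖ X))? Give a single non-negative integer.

Y △ Z = {1, 3, 4, 5, 6, 7, 8, 10}
(Y △ Z)^c = {2, 9, 11, 12}
(Y △ Z)^c ∪ Y = {1, 2, 3, 4, 6, 7, 8, 9, 10, 11, 12}
((Y △ Z)^c ∪ Y)^c = {5}
X △ ((Y △ Z)^c ∪ Y)^c = {1, 3, 4, 8, 10, 11}
Z ∖ X = {2, 12}
Z ∖ (Z ∖ X) = {5, 11}
(X △ ((Y △ Z)^c ∪ Y)^c) ∪ (Z ∖ (Z ∖ X)) = {1, 3, 4, 5, 8, 10, 11}
|(X △ ((Y △ Z)^c ∪ Y)^c) ∪ (Z ∖ (Z ∖ X))| = 7

7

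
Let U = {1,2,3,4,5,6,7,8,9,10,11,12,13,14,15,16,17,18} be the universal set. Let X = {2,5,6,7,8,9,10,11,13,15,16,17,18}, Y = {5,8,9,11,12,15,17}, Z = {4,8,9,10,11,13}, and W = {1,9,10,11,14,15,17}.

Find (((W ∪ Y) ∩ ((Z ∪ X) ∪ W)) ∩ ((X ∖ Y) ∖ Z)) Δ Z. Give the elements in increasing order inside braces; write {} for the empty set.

W ∪ Y = {1,5,8,9,10,11,12,14,15,17}
Z ∪ X = {2,4,5,6,7,8,9,10,11,13,15,16,17,18}
(Z ∪ X) ∪ W = {1,2,4,5,6,7,8,9,10,11,13,14,15,16,17,18}
(W ∪ Y) ∩ ((Z ∪ X) ∪ W) = {1,5,8,9,10,11,14,15,17}
X ∖ Y = {2,6,7,10,13,16,18}
(X ∖ Y) ∖ Z = {2,6,7,16,18}
((W ∪ Y) ∩ ((Z ∪ X) ∪ W)) ∩ ((X ∖ Y) ∖ Z) = {}
(((W ∪ Y) ∩ ((Z ∪ X) ∪ W)) ∩ ((X ∖ Y) ∖ Z)) Δ Z = {4,8,9,10,11,13}

{4,8,9,10,11,13}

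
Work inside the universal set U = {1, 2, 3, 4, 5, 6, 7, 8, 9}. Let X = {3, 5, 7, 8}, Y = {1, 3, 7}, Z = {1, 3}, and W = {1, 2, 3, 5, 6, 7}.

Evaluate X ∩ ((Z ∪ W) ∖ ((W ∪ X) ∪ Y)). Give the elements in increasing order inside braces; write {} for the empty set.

{}

Z ∪ W = {1, 2, 3, 5, 6, 7}
W ∪ X = {1, 2, 3, 5, 6, 7, 8}
(W ∪ X) ∪ Y = {1, 2, 3, 5, 6, 7, 8}
(Z ∪ W) ∖ ((W ∪ X) ∪ Y) = {}
X ∩ ((Z ∪ W) ∖ ((W ∪ X) ∪ Y)) = {}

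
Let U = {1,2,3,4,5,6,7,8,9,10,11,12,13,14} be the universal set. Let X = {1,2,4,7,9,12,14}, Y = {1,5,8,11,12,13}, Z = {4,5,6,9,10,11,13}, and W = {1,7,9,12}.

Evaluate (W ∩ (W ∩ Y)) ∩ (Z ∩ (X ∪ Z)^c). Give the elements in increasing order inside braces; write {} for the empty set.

W ∩ Y = {1,12}
W ∩ (W ∩ Y) = {1,12}
X ∪ Z = {1,2,4,5,6,7,9,10,11,12,13,14}
(X ∪ Z)^c = {3,8}
Z ∩ (X ∪ Z)^c = {}
(W ∩ (W ∩ Y)) ∩ (Z ∩ (X ∪ Z)^c) = {}

{}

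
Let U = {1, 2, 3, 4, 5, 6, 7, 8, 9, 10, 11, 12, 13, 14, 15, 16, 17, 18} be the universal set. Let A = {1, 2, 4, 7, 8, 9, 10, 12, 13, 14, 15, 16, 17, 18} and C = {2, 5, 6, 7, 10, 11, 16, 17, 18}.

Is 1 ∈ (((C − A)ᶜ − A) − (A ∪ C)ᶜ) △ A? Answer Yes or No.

Yes

1 ∉ C and 1 ∈ A, so 1 ∉ C − A
1 ∈ (C − A)ᶜ since 1 ∉ (C − A)
1 ∈ (C − A)ᶜ and 1 ∈ A, so 1 ∉ (C − A)ᶜ − A
1 ∈ A and 1 ∉ C, so 1 ∈ A ∪ C
1 ∉ (A ∪ C)ᶜ since 1 ∈ (A ∪ C)
1 ∉ ((C − A)ᶜ − A) and 1 ∉ (A ∪ C)ᶜ, so 1 ∉ ((C − A)ᶜ − A) − (A ∪ C)ᶜ
1 ∉ (((C − A)ᶜ − A) − (A ∪ C)ᶜ) and 1 ∈ A, so 1 ∈ (((C − A)ᶜ − A) − (A ∪ C)ᶜ) △ A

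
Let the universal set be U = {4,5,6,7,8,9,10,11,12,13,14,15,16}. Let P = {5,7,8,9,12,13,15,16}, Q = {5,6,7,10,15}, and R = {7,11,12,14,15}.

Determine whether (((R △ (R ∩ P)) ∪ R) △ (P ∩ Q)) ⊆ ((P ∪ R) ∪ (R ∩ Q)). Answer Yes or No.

Yes

R ∩ P = {7,12,15}
R △ (R ∩ P) = {11,14}
(R △ (R ∩ P)) ∪ R = {7,11,12,14,15}
P ∩ Q = {5,7,15}
((R △ (R ∩ P)) ∪ R) △ (P ∩ Q) = {5,11,12,14}
P ∪ R = {5,7,8,9,11,12,13,14,15,16}
R ∩ Q = {7,15}
(P ∪ R) ∪ (R ∩ Q) = {5,7,8,9,11,12,13,14,15,16}
Every element of {5,11,12,14} is in {5,7,8,9,11,12,13,14,15,16}, so ((R △ (R ∩ P)) ∪ R) △ (P ∩ Q) ⊆ (P ∪ R) ∪ (R ∩ Q).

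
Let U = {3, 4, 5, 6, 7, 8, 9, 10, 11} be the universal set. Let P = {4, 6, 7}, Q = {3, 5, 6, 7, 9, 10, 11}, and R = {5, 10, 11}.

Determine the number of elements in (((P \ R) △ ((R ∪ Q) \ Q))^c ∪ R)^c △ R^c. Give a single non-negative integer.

P \ R = {4, 6, 7}
R ∪ Q = {3, 5, 6, 7, 9, 10, 11}
(R ∪ Q) \ Q = {}
(P \ R) △ ((R ∪ Q) \ Q) = {4, 6, 7}
((P \ R) △ ((R ∪ Q) \ Q))^c = {3, 5, 8, 9, 10, 11}
((P \ R) △ ((R ∪ Q) \ Q))^c ∪ R = {3, 5, 8, 9, 10, 11}
(((P \ R) △ ((R ∪ Q) \ Q))^c ∪ R)^c = {4, 6, 7}
R^c = {3, 4, 6, 7, 8, 9}
(((P \ R) △ ((R ∪ Q) \ Q))^c ∪ R)^c △ R^c = {3, 8, 9}
|(((P \ R) △ ((R ∪ Q) \ Q))^c ∪ R)^c △ R^c| = 3

3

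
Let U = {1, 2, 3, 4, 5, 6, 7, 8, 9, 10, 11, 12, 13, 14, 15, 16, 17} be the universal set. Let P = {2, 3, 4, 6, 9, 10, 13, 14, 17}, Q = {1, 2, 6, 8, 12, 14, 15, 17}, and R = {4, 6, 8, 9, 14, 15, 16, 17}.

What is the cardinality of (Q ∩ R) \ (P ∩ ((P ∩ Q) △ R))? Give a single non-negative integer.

5

Q ∩ R = {6, 8, 14, 15, 17}
P ∩ Q = {2, 6, 14, 17}
(P ∩ Q) △ R = {2, 4, 8, 9, 15, 16}
P ∩ ((P ∩ Q) △ R) = {2, 4, 9}
(Q ∩ R) \ (P ∩ ((P ∩ Q) △ R)) = {6, 8, 14, 15, 17}
|(Q ∩ R) \ (P ∩ ((P ∩ Q) △ R))| = 5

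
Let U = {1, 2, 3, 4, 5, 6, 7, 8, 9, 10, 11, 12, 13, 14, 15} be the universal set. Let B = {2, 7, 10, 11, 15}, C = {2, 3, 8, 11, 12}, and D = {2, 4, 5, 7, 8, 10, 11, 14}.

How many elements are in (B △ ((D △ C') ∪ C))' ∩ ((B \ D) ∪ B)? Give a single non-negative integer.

3

C' = {1, 4, 5, 6, 7, 9, 10, 13, 14, 15}
D △ C' = {1, 2, 6, 8, 9, 11, 13, 15}
(D △ C') ∪ C = {1, 2, 3, 6, 8, 9, 11, 12, 13, 15}
B △ ((D △ C') ∪ C) = {1, 3, 6, 7, 8, 9, 10, 12, 13}
(B △ ((D △ C') ∪ C))' = {2, 4, 5, 11, 14, 15}
B \ D = {15}
(B \ D) ∪ B = {2, 7, 10, 11, 15}
(B △ ((D △ C') ∪ C))' ∩ ((B \ D) ∪ B) = {2, 11, 15}
|(B △ ((D △ C') ∪ C))' ∩ ((B \ D) ∪ B)| = 3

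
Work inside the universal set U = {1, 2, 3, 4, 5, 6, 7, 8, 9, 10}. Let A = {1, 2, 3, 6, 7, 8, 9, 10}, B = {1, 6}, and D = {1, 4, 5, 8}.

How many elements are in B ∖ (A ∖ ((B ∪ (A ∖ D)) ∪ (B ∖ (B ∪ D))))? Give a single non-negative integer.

A ∖ D = {2, 3, 6, 7, 9, 10}
B ∪ (A ∖ D) = {1, 2, 3, 6, 7, 9, 10}
B ∪ D = {1, 4, 5, 6, 8}
B ∖ (B ∪ D) = {}
(B ∪ (A ∖ D)) ∪ (B ∖ (B ∪ D)) = {1, 2, 3, 6, 7, 9, 10}
A ∖ ((B ∪ (A ∖ D)) ∪ (B ∖ (B ∪ D))) = {8}
B ∖ (A ∖ ((B ∪ (A ∖ D)) ∪ (B ∖ (B ∪ D)))) = {1, 6}
|B ∖ (A ∖ ((B ∪ (A ∖ D)) ∪ (B ∖ (B ∪ D))))| = 2

2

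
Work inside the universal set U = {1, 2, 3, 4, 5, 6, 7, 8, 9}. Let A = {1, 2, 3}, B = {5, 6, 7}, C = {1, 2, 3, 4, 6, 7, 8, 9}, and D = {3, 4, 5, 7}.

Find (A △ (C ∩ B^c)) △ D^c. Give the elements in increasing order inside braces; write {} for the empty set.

{1, 2, 4, 6}

B^c = {1, 2, 3, 4, 8, 9}
C ∩ B^c = {1, 2, 3, 4, 8, 9}
A △ (C ∩ B^c) = {4, 8, 9}
D^c = {1, 2, 6, 8, 9}
(A △ (C ∩ B^c)) △ D^c = {1, 2, 4, 6}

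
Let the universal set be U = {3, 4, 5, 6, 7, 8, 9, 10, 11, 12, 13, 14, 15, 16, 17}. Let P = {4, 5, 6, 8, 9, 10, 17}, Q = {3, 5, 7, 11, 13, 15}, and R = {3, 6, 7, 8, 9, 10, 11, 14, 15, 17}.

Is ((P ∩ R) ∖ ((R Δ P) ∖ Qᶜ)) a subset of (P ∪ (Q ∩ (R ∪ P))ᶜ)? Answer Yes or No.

P ∩ R = {6, 8, 9, 10, 17}
R Δ P = {3, 4, 5, 7, 11, 14, 15}
Qᶜ = {4, 6, 8, 9, 10, 12, 14, 16, 17}
(R Δ P) ∖ Qᶜ = {3, 5, 7, 11, 15}
(P ∩ R) ∖ ((R Δ P) ∖ Qᶜ) = {6, 8, 9, 10, 17}
R ∪ P = {3, 4, 5, 6, 7, 8, 9, 10, 11, 14, 15, 17}
Q ∩ (R ∪ P) = {3, 5, 7, 11, 15}
(Q ∩ (R ∪ P))ᶜ = {4, 6, 8, 9, 10, 12, 13, 14, 16, 17}
P ∪ (Q ∩ (R ∪ P))ᶜ = {4, 5, 6, 8, 9, 10, 12, 13, 14, 16, 17}
Every element of {6, 8, 9, 10, 17} is in {4, 5, 6, 8, 9, 10, 12, 13, 14, 16, 17}, so (P ∩ R) ∖ ((R Δ P) ∖ Qᶜ) ⊆ P ∪ (Q ∩ (R ∪ P))ᶜ.

Yes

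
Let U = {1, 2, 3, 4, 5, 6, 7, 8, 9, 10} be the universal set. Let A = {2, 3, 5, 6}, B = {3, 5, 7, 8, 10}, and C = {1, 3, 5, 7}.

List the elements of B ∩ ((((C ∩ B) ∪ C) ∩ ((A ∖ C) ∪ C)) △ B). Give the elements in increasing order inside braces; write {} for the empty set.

{8, 10}

C ∩ B = {3, 5, 7}
(C ∩ B) ∪ C = {1, 3, 5, 7}
A ∖ C = {2, 6}
(A ∖ C) ∪ C = {1, 2, 3, 5, 6, 7}
((C ∩ B) ∪ C) ∩ ((A ∖ C) ∪ C) = {1, 3, 5, 7}
(((C ∩ B) ∪ C) ∩ ((A ∖ C) ∪ C)) △ B = {1, 8, 10}
B ∩ ((((C ∩ B) ∪ C) ∩ ((A ∖ C) ∪ C)) △ B) = {8, 10}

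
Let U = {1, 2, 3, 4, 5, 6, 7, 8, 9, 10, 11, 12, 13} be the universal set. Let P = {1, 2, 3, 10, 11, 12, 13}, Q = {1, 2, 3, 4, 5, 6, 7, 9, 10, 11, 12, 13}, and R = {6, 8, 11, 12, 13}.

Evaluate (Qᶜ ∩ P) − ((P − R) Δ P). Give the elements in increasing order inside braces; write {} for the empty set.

{}

Qᶜ = {8}
Qᶜ ∩ P = {}
P − R = {1, 2, 3, 10}
(P − R) Δ P = {11, 12, 13}
(Qᶜ ∩ P) − ((P − R) Δ P) = {}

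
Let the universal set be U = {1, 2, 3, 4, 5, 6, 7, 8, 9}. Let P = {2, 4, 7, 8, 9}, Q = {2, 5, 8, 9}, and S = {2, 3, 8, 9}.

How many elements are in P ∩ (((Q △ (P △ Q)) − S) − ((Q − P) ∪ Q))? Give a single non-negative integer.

P △ Q = {4, 5, 7}
Q △ (P △ Q) = {2, 4, 7, 8, 9}
(Q △ (P △ Q)) − S = {4, 7}
Q − P = {5}
(Q − P) ∪ Q = {2, 5, 8, 9}
((Q △ (P △ Q)) − S) − ((Q − P) ∪ Q) = {4, 7}
P ∩ (((Q △ (P △ Q)) − S) − ((Q − P) ∪ Q)) = {4, 7}
|P ∩ (((Q △ (P △ Q)) − S) − ((Q − P) ∪ Q))| = 2

2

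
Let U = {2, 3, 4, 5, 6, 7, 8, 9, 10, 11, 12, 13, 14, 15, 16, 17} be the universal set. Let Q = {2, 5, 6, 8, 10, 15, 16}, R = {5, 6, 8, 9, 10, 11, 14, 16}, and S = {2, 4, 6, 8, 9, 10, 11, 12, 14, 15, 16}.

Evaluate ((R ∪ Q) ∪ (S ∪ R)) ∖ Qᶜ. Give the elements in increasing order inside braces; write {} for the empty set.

R ∪ Q = {2, 5, 6, 8, 9, 10, 11, 14, 15, 16}
S ∪ R = {2, 4, 5, 6, 8, 9, 10, 11, 12, 14, 15, 16}
(R ∪ Q) ∪ (S ∪ R) = {2, 4, 5, 6, 8, 9, 10, 11, 12, 14, 15, 16}
Qᶜ = {3, 4, 7, 9, 11, 12, 13, 14, 17}
((R ∪ Q) ∪ (S ∪ R)) ∖ Qᶜ = {2, 5, 6, 8, 10, 15, 16}

{2, 5, 6, 8, 10, 15, 16}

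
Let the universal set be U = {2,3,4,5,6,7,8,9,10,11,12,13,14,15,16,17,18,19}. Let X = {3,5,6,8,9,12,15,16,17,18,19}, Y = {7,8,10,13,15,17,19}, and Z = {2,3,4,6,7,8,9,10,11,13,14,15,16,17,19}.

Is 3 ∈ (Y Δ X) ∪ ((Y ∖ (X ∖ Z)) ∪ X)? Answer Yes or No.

3 ∉ Y and 3 ∈ X, so 3 ∈ Y Δ X
3 ∈ X and 3 ∈ Z, so 3 ∉ X ∖ Z
3 ∉ Y and 3 ∉ (X ∖ Z), so 3 ∉ Y ∖ (X ∖ Z)
3 ∉ (Y ∖ (X ∖ Z)) and 3 ∈ X, so 3 ∈ (Y ∖ (X ∖ Z)) ∪ X
3 ∈ (Y Δ X) and 3 ∈ ((Y ∖ (X ∖ Z)) ∪ X), so 3 ∈ (Y Δ X) ∪ ((Y ∖ (X ∖ Z)) ∪ X)

Yes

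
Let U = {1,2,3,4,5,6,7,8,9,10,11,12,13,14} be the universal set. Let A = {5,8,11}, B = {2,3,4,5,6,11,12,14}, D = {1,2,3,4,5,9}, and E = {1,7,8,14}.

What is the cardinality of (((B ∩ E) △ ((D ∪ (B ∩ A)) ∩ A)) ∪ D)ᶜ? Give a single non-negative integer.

B ∩ E = {14}
B ∩ A = {5,11}
D ∪ (B ∩ A) = {1,2,3,4,5,9,11}
(D ∪ (B ∩ A)) ∩ A = {5,11}
(B ∩ E) △ ((D ∪ (B ∩ A)) ∩ A) = {5,11,14}
((B ∩ E) △ ((D ∪ (B ∩ A)) ∩ A)) ∪ D = {1,2,3,4,5,9,11,14}
(((B ∩ E) △ ((D ∪ (B ∩ A)) ∩ A)) ∪ D)ᶜ = {6,7,8,10,12,13}
|(((B ∩ E) △ ((D ∪ (B ∩ A)) ∩ A)) ∪ D)ᶜ| = 6

6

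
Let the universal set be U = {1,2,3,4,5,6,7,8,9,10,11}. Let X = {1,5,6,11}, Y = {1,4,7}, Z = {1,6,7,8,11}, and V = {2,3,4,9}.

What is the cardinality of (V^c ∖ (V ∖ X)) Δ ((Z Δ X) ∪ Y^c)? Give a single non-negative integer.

4

V^c = {1,5,6,7,8,10,11}
V ∖ X = {2,3,4,9}
V^c ∖ (V ∖ X) = {1,5,6,7,8,10,11}
Z Δ X = {5,7,8}
Y^c = {2,3,5,6,8,9,10,11}
(Z Δ X) ∪ Y^c = {2,3,5,6,7,8,9,10,11}
(V^c ∖ (V ∖ X)) Δ ((Z Δ X) ∪ Y^c) = {1,2,3,9}
|(V^c ∖ (V ∖ X)) Δ ((Z Δ X) ∪ Y^c)| = 4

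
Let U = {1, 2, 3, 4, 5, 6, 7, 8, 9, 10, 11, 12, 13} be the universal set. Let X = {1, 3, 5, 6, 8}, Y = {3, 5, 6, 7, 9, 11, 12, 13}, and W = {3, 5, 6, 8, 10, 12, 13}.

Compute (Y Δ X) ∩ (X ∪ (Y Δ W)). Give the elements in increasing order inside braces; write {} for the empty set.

{1, 7, 8, 9, 11}

Y Δ X = {1, 7, 8, 9, 11, 12, 13}
Y Δ W = {7, 8, 9, 10, 11}
X ∪ (Y Δ W) = {1, 3, 5, 6, 7, 8, 9, 10, 11}
(Y Δ X) ∩ (X ∪ (Y Δ W)) = {1, 7, 8, 9, 11}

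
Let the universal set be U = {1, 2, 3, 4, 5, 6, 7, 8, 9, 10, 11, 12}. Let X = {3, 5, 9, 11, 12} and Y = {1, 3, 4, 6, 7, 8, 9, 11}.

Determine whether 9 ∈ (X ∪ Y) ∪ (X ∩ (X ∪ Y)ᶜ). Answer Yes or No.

Yes

9 ∈ X and 9 ∈ Y, so 9 ∈ X ∪ Y
9 ∈ X and 9 ∈ Y, so 9 ∈ X ∪ Y
9 ∉ (X ∪ Y)ᶜ since 9 ∈ (X ∪ Y)
9 ∈ X and 9 ∉ (X ∪ Y)ᶜ, so 9 ∉ X ∩ (X ∪ Y)ᶜ
9 ∈ (X ∪ Y) and 9 ∉ (X ∩ (X ∪ Y)ᶜ), so 9 ∈ (X ∪ Y) ∪ (X ∩ (X ∪ Y)ᶜ)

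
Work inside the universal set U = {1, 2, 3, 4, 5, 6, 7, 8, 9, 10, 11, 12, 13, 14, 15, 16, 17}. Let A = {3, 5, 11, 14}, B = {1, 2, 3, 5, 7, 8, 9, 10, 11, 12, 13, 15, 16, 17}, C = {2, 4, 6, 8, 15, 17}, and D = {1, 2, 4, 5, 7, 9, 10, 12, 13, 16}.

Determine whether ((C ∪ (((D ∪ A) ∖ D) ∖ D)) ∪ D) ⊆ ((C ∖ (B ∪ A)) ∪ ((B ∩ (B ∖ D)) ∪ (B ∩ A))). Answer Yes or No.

D ∪ A = {1, 2, 3, 4, 5, 7, 9, 10, 11, 12, 13, 14, 16}
(D ∪ A) ∖ D = {3, 11, 14}
((D ∪ A) ∖ D) ∖ D = {3, 11, 14}
C ∪ (((D ∪ A) ∖ D) ∖ D) = {2, 3, 4, 6, 8, 11, 14, 15, 17}
(C ∪ (((D ∪ A) ∖ D) ∖ D)) ∪ D = {1, 2, 3, 4, 5, 6, 7, 8, 9, 10, 11, 12, 13, 14, 15, 16, 17}
B ∪ A = {1, 2, 3, 5, 7, 8, 9, 10, 11, 12, 13, 14, 15, 16, 17}
C ∖ (B ∪ A) = {4, 6}
B ∖ D = {3, 8, 11, 15, 17}
B ∩ (B ∖ D) = {3, 8, 11, 15, 17}
B ∩ A = {3, 5, 11}
(B ∩ (B ∖ D)) ∪ (B ∩ A) = {3, 5, 8, 11, 15, 17}
(C ∖ (B ∪ A)) ∪ ((B ∩ (B ∖ D)) ∪ (B ∩ A)) = {3, 4, 5, 6, 8, 11, 15, 17}
1 ∈ (C ∪ (((D ∪ A) ∖ D) ∖ D)) ∪ D but 1 ∉ (C ∖ (B ∪ A)) ∪ ((B ∩ (B ∖ D)) ∪ (B ∩ A)), so the inclusion fails.

No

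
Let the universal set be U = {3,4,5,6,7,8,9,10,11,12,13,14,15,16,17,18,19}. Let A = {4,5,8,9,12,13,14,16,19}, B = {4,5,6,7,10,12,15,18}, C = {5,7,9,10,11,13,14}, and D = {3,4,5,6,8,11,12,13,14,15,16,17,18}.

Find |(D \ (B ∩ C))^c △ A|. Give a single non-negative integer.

8

B ∩ C = {5,7,10}
D \ (B ∩ C) = {3,4,6,8,11,12,13,14,15,16,17,18}
(D \ (B ∩ C))^c = {5,7,9,10,19}
(D \ (B ∩ C))^c △ A = {4,7,8,10,12,13,14,16}
|(D \ (B ∩ C))^c △ A| = 8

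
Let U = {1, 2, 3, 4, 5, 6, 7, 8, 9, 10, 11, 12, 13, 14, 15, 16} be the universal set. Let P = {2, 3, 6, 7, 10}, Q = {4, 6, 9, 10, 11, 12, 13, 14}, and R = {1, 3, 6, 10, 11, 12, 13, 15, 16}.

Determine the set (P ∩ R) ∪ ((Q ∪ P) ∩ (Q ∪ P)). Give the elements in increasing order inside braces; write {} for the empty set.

{2, 3, 4, 6, 7, 9, 10, 11, 12, 13, 14}

P ∩ R = {3, 6, 10}
Q ∪ P = {2, 3, 4, 6, 7, 9, 10, 11, 12, 13, 14}
(Q ∪ P) ∩ (Q ∪ P) = {2, 3, 4, 6, 7, 9, 10, 11, 12, 13, 14}
(P ∩ R) ∪ ((Q ∪ P) ∩ (Q ∪ P)) = {2, 3, 4, 6, 7, 9, 10, 11, 12, 13, 14}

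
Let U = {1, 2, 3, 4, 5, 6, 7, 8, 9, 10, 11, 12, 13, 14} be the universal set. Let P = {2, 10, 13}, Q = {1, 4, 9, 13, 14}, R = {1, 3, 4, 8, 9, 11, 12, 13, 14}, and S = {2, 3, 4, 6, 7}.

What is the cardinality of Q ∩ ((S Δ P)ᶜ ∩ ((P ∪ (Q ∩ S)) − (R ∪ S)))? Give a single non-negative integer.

0

S Δ P = {3, 4, 6, 7, 10, 13}
(S Δ P)ᶜ = {1, 2, 5, 8, 9, 11, 12, 14}
Q ∩ S = {4}
P ∪ (Q ∩ S) = {2, 4, 10, 13}
R ∪ S = {1, 2, 3, 4, 6, 7, 8, 9, 11, 12, 13, 14}
(P ∪ (Q ∩ S)) − (R ∪ S) = {10}
(S Δ P)ᶜ ∩ ((P ∪ (Q ∩ S)) − (R ∪ S)) = {}
Q ∩ ((S Δ P)ᶜ ∩ ((P ∪ (Q ∩ S)) − (R ∪ S))) = {}
|Q ∩ ((S Δ P)ᶜ ∩ ((P ∪ (Q ∩ S)) − (R ∪ S)))| = 0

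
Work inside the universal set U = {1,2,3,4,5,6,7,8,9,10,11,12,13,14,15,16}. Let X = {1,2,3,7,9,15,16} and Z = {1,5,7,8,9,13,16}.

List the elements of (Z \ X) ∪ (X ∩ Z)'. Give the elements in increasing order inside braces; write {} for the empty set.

Z \ X = {5,8,13}
X ∩ Z = {1,7,9,16}
(X ∩ Z)' = {2,3,4,5,6,8,10,11,12,13,14,15}
(Z \ X) ∪ (X ∩ Z)' = {2,3,4,5,6,8,10,11,12,13,14,15}

{2,3,4,5,6,8,10,11,12,13,14,15}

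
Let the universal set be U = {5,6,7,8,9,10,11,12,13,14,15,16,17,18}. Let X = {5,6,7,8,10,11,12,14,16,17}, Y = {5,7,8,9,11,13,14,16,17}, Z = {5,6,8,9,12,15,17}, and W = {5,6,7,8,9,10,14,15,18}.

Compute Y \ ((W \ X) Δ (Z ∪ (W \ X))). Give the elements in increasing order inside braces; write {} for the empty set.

W \ X = {9,15,18}
Z ∪ (W \ X) = {5,6,8,9,12,15,17,18}
(W \ X) Δ (Z ∪ (W \ X)) = {5,6,8,12,17}
Y \ ((W \ X) Δ (Z ∪ (W \ X))) = {7,9,11,13,14,16}

{7,9,11,13,14,16}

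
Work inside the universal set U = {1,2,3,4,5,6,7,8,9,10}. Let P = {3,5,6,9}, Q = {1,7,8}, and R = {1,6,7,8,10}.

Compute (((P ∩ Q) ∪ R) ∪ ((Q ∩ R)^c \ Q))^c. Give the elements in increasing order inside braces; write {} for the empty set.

P ∩ Q = {}
(P ∩ Q) ∪ R = {1,6,7,8,10}
Q ∩ R = {1,7,8}
(Q ∩ R)^c = {2,3,4,5,6,9,10}
(Q ∩ R)^c \ Q = {2,3,4,5,6,9,10}
((P ∩ Q) ∪ R) ∪ ((Q ∩ R)^c \ Q) = {1,2,3,4,5,6,7,8,9,10}
(((P ∩ Q) ∪ R) ∪ ((Q ∩ R)^c \ Q))^c = {}

{}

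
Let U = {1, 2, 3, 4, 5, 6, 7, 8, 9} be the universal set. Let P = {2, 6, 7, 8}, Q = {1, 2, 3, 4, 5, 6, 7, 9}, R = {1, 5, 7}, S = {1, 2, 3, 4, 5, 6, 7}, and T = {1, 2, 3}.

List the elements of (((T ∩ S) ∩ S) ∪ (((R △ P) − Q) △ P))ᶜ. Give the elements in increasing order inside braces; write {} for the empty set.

T ∩ S = {1, 2, 3}
(T ∩ S) ∩ S = {1, 2, 3}
R △ P = {1, 2, 5, 6, 8}
(R △ P) − Q = {8}
((R △ P) − Q) △ P = {2, 6, 7}
((T ∩ S) ∩ S) ∪ (((R △ P) − Q) △ P) = {1, 2, 3, 6, 7}
(((T ∩ S) ∩ S) ∪ (((R △ P) − Q) △ P))ᶜ = {4, 5, 8, 9}

{4, 5, 8, 9}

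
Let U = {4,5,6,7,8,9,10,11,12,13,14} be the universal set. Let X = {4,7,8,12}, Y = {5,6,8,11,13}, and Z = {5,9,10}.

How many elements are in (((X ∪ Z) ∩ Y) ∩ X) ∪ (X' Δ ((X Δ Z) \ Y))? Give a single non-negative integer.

X ∪ Z = {4,5,7,8,9,10,12}
(X ∪ Z) ∩ Y = {5,8}
((X ∪ Z) ∩ Y) ∩ X = {8}
X' = {5,6,9,10,11,13,14}
X Δ Z = {4,5,7,8,9,10,12}
(X Δ Z) \ Y = {4,7,9,10,12}
X' Δ ((X Δ Z) \ Y) = {4,5,6,7,11,12,13,14}
(((X ∪ Z) ∩ Y) ∩ X) ∪ (X' Δ ((X Δ Z) \ Y)) = {4,5,6,7,8,11,12,13,14}
|(((X ∪ Z) ∩ Y) ∩ X) ∪ (X' Δ ((X Δ Z) \ Y))| = 9

9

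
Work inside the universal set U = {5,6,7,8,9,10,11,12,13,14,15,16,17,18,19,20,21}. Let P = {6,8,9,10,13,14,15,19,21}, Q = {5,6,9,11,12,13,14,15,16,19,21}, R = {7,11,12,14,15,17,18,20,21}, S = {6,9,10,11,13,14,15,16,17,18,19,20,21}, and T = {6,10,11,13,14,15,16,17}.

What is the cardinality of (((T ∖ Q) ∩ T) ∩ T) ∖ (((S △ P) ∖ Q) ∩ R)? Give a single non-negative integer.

1

T ∖ Q = {10,17}
(T ∖ Q) ∩ T = {10,17}
((T ∖ Q) ∩ T) ∩ T = {10,17}
S △ P = {8,11,16,17,18,20}
(S △ P) ∖ Q = {8,17,18,20}
((S △ P) ∖ Q) ∩ R = {17,18,20}
(((T ∖ Q) ∩ T) ∩ T) ∖ (((S △ P) ∖ Q) ∩ R) = {10}
|(((T ∖ Q) ∩ T) ∩ T) ∖ (((S △ P) ∖ Q) ∩ R)| = 1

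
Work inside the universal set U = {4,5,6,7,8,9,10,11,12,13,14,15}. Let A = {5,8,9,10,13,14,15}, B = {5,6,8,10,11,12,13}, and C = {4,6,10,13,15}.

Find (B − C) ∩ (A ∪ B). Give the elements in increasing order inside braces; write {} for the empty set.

B − C = {5,8,11,12}
A ∪ B = {5,6,8,9,10,11,12,13,14,15}
(B − C) ∩ (A ∪ B) = {5,8,11,12}

{5,8,11,12}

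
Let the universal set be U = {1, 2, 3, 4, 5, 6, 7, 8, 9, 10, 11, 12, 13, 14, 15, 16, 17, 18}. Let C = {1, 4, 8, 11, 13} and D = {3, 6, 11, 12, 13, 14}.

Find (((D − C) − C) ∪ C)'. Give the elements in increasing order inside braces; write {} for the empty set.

D − C = {3, 6, 12, 14}
(D − C) − C = {3, 6, 12, 14}
((D − C) − C) ∪ C = {1, 3, 4, 6, 8, 11, 12, 13, 14}
(((D − C) − C) ∪ C)' = {2, 5, 7, 9, 10, 15, 16, 17, 18}

{2, 5, 7, 9, 10, 15, 16, 17, 18}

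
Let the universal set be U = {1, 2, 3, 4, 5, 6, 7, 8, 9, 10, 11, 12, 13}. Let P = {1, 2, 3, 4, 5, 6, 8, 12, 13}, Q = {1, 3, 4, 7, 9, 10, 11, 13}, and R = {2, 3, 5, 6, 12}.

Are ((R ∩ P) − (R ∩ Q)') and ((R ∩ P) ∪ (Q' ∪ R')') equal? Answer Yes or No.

No

R ∩ P = {2, 3, 5, 6, 12}
R ∩ Q = {3}
(R ∩ Q)' = {1, 2, 4, 5, 6, 7, 8, 9, 10, 11, 12, 13}
(R ∩ P) − (R ∩ Q)' = {3}
Q' = {2, 5, 6, 8, 12}
R' = {1, 4, 7, 8, 9, 10, 11, 13}
Q' ∪ R' = {1, 2, 4, 5, 6, 7, 8, 9, 10, 11, 12, 13}
(Q' ∪ R')' = {3}
(R ∩ P) ∪ (Q' ∪ R')' = {2, 3, 5, 6, 12}
2 ∈ (R ∩ P) ∪ (Q' ∪ R')' but 2 ∉ (R ∩ P) − (R ∩ Q)', so they differ.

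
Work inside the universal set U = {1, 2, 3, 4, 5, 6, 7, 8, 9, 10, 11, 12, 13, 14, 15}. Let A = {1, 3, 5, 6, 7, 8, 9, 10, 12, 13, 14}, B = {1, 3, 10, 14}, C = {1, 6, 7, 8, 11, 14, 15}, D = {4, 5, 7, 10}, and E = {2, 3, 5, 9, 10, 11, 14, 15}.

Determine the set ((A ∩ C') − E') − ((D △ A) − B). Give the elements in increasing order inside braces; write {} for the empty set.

C' = {2, 3, 4, 5, 9, 10, 12, 13}
A ∩ C' = {3, 5, 9, 10, 12, 13}
E' = {1, 4, 6, 7, 8, 12, 13}
(A ∩ C') − E' = {3, 5, 9, 10}
D △ A = {1, 3, 4, 6, 8, 9, 12, 13, 14}
(D △ A) − B = {4, 6, 8, 9, 12, 13}
((A ∩ C') − E') − ((D △ A) − B) = {3, 5, 10}

{3, 5, 10}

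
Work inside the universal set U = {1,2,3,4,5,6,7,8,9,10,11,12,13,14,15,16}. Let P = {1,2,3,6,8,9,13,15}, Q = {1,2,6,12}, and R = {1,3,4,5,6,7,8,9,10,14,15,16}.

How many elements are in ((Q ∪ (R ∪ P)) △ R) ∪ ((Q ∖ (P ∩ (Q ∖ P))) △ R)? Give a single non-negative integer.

13

R ∪ P = {1,2,3,4,5,6,7,8,9,10,13,14,15,16}
Q ∪ (R ∪ P) = {1,2,3,4,5,6,7,8,9,10,12,13,14,15,16}
(Q ∪ (R ∪ P)) △ R = {2,12,13}
Q ∖ P = {12}
P ∩ (Q ∖ P) = {}
Q ∖ (P ∩ (Q ∖ P)) = {1,2,6,12}
(Q ∖ (P ∩ (Q ∖ P))) △ R = {2,3,4,5,7,8,9,10,12,14,15,16}
((Q ∪ (R ∪ P)) △ R) ∪ ((Q ∖ (P ∩ (Q ∖ P))) △ R) = {2,3,4,5,7,8,9,10,12,13,14,15,16}
|((Q ∪ (R ∪ P)) △ R) ∪ ((Q ∖ (P ∩ (Q ∖ P))) △ R)| = 13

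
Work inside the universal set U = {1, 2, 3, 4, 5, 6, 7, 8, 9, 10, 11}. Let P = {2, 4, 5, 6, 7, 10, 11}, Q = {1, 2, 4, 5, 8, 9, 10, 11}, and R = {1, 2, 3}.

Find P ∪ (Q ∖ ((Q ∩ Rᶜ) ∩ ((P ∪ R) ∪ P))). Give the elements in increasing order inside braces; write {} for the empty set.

Rᶜ = {4, 5, 6, 7, 8, 9, 10, 11}
Q ∩ Rᶜ = {4, 5, 8, 9, 10, 11}
P ∪ R = {1, 2, 3, 4, 5, 6, 7, 10, 11}
(P ∪ R) ∪ P = {1, 2, 3, 4, 5, 6, 7, 10, 11}
(Q ∩ Rᶜ) ∩ ((P ∪ R) ∪ P) = {4, 5, 10, 11}
Q ∖ ((Q ∩ Rᶜ) ∩ ((P ∪ R) ∪ P)) = {1, 2, 8, 9}
P ∪ (Q ∖ ((Q ∩ Rᶜ) ∩ ((P ∪ R) ∪ P))) = {1, 2, 4, 5, 6, 7, 8, 9, 10, 11}

{1, 2, 4, 5, 6, 7, 8, 9, 10, 11}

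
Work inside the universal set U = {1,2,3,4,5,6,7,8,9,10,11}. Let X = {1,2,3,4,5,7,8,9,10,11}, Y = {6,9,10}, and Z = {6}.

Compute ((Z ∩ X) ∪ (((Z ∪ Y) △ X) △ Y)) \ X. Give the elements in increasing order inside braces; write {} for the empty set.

{}

Z ∩ X = {}
Z ∪ Y = {6,9,10}
(Z ∪ Y) △ X = {1,2,3,4,5,6,7,8,11}
((Z ∪ Y) △ X) △ Y = {1,2,3,4,5,7,8,9,10,11}
(Z ∩ X) ∪ (((Z ∪ Y) △ X) △ Y) = {1,2,3,4,5,7,8,9,10,11}
((Z ∩ X) ∪ (((Z ∪ Y) △ X) △ Y)) \ X = {}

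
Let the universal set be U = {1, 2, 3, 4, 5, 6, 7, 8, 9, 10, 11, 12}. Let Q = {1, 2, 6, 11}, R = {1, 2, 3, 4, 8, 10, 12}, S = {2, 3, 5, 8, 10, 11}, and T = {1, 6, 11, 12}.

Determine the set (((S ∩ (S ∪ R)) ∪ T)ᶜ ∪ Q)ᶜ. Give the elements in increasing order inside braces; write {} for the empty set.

S ∪ R = {1, 2, 3, 4, 5, 8, 10, 11, 12}
S ∩ (S ∪ R) = {2, 3, 5, 8, 10, 11}
(S ∩ (S ∪ R)) ∪ T = {1, 2, 3, 5, 6, 8, 10, 11, 12}
((S ∩ (S ∪ R)) ∪ T)ᶜ = {4, 7, 9}
((S ∩ (S ∪ R)) ∪ T)ᶜ ∪ Q = {1, 2, 4, 6, 7, 9, 11}
(((S ∩ (S ∪ R)) ∪ T)ᶜ ∪ Q)ᶜ = {3, 5, 8, 10, 12}

{3, 5, 8, 10, 12}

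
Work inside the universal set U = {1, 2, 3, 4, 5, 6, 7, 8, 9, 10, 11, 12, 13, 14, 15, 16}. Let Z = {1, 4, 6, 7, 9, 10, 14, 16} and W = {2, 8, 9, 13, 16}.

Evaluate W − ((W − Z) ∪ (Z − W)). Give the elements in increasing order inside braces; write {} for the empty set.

{9, 16}

W − Z = {2, 8, 13}
Z − W = {1, 4, 6, 7, 10, 14}
(W − Z) ∪ (Z − W) = {1, 2, 4, 6, 7, 8, 10, 13, 14}
W − ((W − Z) ∪ (Z − W)) = {9, 16}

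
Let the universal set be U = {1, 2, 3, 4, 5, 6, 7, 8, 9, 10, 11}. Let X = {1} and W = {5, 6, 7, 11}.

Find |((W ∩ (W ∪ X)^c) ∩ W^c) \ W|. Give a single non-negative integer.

W ∪ X = {1, 5, 6, 7, 11}
(W ∪ X)^c = {2, 3, 4, 8, 9, 10}
W ∩ (W ∪ X)^c = {}
W^c = {1, 2, 3, 4, 8, 9, 10}
(W ∩ (W ∪ X)^c) ∩ W^c = {}
((W ∩ (W ∪ X)^c) ∩ W^c) \ W = {}
|((W ∩ (W ∪ X)^c) ∩ W^c) \ W| = 0

0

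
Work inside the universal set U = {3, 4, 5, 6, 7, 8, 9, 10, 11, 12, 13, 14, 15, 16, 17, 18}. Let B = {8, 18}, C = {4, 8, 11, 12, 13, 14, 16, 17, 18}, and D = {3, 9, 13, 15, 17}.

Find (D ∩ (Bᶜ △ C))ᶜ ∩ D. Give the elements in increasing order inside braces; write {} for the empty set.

{13, 17}

Bᶜ = {3, 4, 5, 6, 7, 9, 10, 11, 12, 13, 14, 15, 16, 17}
Bᶜ △ C = {3, 5, 6, 7, 8, 9, 10, 15, 18}
D ∩ (Bᶜ △ C) = {3, 9, 15}
(D ∩ (Bᶜ △ C))ᶜ = {4, 5, 6, 7, 8, 10, 11, 12, 13, 14, 16, 17, 18}
(D ∩ (Bᶜ △ C))ᶜ ∩ D = {13, 17}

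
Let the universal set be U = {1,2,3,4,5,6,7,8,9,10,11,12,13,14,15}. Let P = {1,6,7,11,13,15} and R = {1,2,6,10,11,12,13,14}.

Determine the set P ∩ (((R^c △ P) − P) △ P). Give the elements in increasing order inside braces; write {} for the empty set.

R^c = {3,4,5,7,8,9,15}
R^c △ P = {1,3,4,5,6,8,9,11,13}
(R^c △ P) − P = {3,4,5,8,9}
((R^c △ P) − P) △ P = {1,3,4,5,6,7,8,9,11,13,15}
P ∩ (((R^c △ P) − P) △ P) = {1,6,7,11,13,15}

{1,6,7,11,13,15}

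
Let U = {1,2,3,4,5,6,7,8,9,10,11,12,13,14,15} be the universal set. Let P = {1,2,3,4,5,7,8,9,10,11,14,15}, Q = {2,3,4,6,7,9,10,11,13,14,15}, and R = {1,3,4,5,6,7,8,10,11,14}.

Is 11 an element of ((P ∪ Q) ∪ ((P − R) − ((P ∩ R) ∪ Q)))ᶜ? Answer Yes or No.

No

11 ∈ P and 11 ∈ Q, so 11 ∈ P ∪ Q
11 ∈ P and 11 ∈ R, so 11 ∉ P − R
11 ∈ P and 11 ∈ R, so 11 ∈ P ∩ R
11 ∈ (P ∩ R) and 11 ∈ Q, so 11 ∈ (P ∩ R) ∪ Q
11 ∉ (P − R) and 11 ∈ ((P ∩ R) ∪ Q), so 11 ∉ (P − R) − ((P ∩ R) ∪ Q)
11 ∈ (P ∪ Q) and 11 ∉ ((P − R) − ((P ∩ R) ∪ Q)), so 11 ∈ (P ∪ Q) ∪ ((P − R) − ((P ∩ R) ∪ Q))
11 ∉ ((P ∪ Q) ∪ ((P − R) − ((P ∩ R) ∪ Q)))ᶜ since 11 ∈ ((P ∪ Q) ∪ ((P − R) − ((P ∩ R) ∪ Q)))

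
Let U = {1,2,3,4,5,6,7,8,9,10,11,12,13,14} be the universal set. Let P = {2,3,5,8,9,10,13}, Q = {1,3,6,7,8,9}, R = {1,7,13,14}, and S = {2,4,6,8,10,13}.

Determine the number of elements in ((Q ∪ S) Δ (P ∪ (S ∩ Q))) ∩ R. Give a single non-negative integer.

2

Q ∪ S = {1,2,3,4,6,7,8,9,10,13}
S ∩ Q = {6,8}
P ∪ (S ∩ Q) = {2,3,5,6,8,9,10,13}
(Q ∪ S) Δ (P ∪ (S ∩ Q)) = {1,4,5,7}
((Q ∪ S) Δ (P ∪ (S ∩ Q))) ∩ R = {1,7}
|((Q ∪ S) Δ (P ∪ (S ∩ Q))) ∩ R| = 2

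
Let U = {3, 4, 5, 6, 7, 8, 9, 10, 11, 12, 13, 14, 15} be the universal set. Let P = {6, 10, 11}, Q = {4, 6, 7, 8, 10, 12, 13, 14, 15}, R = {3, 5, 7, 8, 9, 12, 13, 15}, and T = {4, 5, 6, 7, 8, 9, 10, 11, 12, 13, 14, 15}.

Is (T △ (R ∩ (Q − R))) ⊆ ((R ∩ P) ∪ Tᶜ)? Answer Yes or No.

No

Q − R = {4, 6, 10, 14}
R ∩ (Q − R) = {}
T △ (R ∩ (Q − R)) = {4, 5, 6, 7, 8, 9, 10, 11, 12, 13, 14, 15}
R ∩ P = {}
Tᶜ = {3}
(R ∩ P) ∪ Tᶜ = {3}
4 ∈ T △ (R ∩ (Q − R)) but 4 ∉ (R ∩ P) ∪ Tᶜ, so the inclusion fails.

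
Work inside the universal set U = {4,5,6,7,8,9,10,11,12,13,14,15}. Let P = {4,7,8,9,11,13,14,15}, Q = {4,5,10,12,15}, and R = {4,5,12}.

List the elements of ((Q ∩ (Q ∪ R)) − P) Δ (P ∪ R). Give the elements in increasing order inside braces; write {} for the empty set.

{4,7,8,9,10,11,13,14,15}

Q ∪ R = {4,5,10,12,15}
Q ∩ (Q ∪ R) = {4,5,10,12,15}
(Q ∩ (Q ∪ R)) − P = {5,10,12}
P ∪ R = {4,5,7,8,9,11,12,13,14,15}
((Q ∩ (Q ∪ R)) − P) Δ (P ∪ R) = {4,7,8,9,10,11,13,14,15}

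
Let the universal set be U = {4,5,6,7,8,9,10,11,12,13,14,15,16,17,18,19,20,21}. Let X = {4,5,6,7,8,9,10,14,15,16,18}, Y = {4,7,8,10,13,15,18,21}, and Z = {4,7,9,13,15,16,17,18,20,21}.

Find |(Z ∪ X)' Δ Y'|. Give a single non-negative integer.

Z ∪ X = {4,5,6,7,8,9,10,13,14,15,16,17,18,20,21}
(Z ∪ X)' = {11,12,19}
Y' = {5,6,9,11,12,14,16,17,19,20}
(Z ∪ X)' Δ Y' = {5,6,9,14,16,17,20}
|(Z ∪ X)' Δ Y'| = 7

7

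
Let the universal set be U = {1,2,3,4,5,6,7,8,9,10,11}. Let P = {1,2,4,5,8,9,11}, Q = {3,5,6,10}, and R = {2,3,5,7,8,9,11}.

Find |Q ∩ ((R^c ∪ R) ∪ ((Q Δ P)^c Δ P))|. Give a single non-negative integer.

4

R^c = {1,4,6,10}
R^c ∪ R = {1,2,3,4,5,6,7,8,9,10,11}
Q Δ P = {1,2,3,4,6,8,9,10,11}
(Q Δ P)^c = {5,7}
(Q Δ P)^c Δ P = {1,2,4,7,8,9,11}
(R^c ∪ R) ∪ ((Q Δ P)^c Δ P) = {1,2,3,4,5,6,7,8,9,10,11}
Q ∩ ((R^c ∪ R) ∪ ((Q Δ P)^c Δ P)) = {3,5,6,10}
|Q ∩ ((R^c ∪ R) ∪ ((Q Δ P)^c Δ P))| = 4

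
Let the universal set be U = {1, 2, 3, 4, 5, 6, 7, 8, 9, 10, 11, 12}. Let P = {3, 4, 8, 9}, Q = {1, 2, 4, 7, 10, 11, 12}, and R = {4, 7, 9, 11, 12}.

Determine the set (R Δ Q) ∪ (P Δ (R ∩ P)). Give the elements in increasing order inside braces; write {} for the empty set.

R Δ Q = {1, 2, 9, 10}
R ∩ P = {4, 9}
P Δ (R ∩ P) = {3, 8}
(R Δ Q) ∪ (P Δ (R ∩ P)) = {1, 2, 3, 8, 9, 10}

{1, 2, 3, 8, 9, 10}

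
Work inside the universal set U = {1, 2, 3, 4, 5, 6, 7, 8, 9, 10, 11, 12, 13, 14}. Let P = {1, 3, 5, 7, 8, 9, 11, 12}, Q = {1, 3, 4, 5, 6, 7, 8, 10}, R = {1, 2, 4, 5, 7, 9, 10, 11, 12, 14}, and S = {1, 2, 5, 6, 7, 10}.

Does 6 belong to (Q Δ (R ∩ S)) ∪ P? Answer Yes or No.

Yes

6 ∉ R and 6 ∈ S, so 6 ∉ R ∩ S
6 ∈ Q and 6 ∉ (R ∩ S), so 6 ∈ Q Δ (R ∩ S)
6 ∈ (Q Δ (R ∩ S)) and 6 ∉ P, so 6 ∈ (Q Δ (R ∩ S)) ∪ P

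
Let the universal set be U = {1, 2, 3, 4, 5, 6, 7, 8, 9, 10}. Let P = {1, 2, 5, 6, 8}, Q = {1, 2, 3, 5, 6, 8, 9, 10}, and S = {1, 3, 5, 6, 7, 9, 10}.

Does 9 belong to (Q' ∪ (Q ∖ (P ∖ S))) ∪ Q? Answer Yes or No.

9 ∈ Q, so 9 ∉ Q'
9 ∉ P and 9 ∈ S, so 9 ∉ P ∖ S
9 ∈ Q and 9 ∉ (P ∖ S), so 9 ∈ Q ∖ (P ∖ S)
9 ∉ Q' and 9 ∈ (Q ∖ (P ∖ S)), so 9 ∈ Q' ∪ (Q ∖ (P ∖ S))
9 ∈ (Q' ∪ (Q ∖ (P ∖ S))) and 9 ∈ Q, so 9 ∈ (Q' ∪ (Q ∖ (P ∖ S))) ∪ Q

Yes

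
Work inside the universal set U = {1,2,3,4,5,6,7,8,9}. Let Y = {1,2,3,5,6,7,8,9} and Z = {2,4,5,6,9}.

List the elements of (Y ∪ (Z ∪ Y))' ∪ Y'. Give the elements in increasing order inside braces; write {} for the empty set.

{4}

Z ∪ Y = {1,2,3,4,5,6,7,8,9}
Y ∪ (Z ∪ Y) = {1,2,3,4,5,6,7,8,9}
(Y ∪ (Z ∪ Y))' = {}
Y' = {4}
(Y ∪ (Z ∪ Y))' ∪ Y' = {4}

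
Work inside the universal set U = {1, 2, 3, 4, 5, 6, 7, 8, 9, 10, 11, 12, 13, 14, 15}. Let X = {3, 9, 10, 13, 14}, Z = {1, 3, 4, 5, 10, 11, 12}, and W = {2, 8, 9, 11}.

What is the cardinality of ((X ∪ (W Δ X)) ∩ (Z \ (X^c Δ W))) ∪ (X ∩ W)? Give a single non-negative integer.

4

W Δ X = {2, 3, 8, 10, 11, 13, 14}
X ∪ (W Δ X) = {2, 3, 8, 9, 10, 11, 13, 14}
X^c = {1, 2, 4, 5, 6, 7, 8, 11, 12, 15}
X^c Δ W = {1, 4, 5, 6, 7, 9, 12, 15}
Z \ (X^c Δ W) = {3, 10, 11}
(X ∪ (W Δ X)) ∩ (Z \ (X^c Δ W)) = {3, 10, 11}
X ∩ W = {9}
((X ∪ (W Δ X)) ∩ (Z \ (X^c Δ W))) ∪ (X ∩ W) = {3, 9, 10, 11}
|((X ∪ (W Δ X)) ∩ (Z \ (X^c Δ W))) ∪ (X ∩ W)| = 4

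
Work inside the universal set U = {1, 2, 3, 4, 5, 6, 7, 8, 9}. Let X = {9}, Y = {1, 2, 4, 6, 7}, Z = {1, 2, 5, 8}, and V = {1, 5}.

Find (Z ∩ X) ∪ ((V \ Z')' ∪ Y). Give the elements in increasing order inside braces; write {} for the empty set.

{1, 2, 3, 4, 6, 7, 8, 9}

Z ∩ X = {}
Z' = {3, 4, 6, 7, 9}
V \ Z' = {1, 5}
(V \ Z')' = {2, 3, 4, 6, 7, 8, 9}
(V \ Z')' ∪ Y = {1, 2, 3, 4, 6, 7, 8, 9}
(Z ∩ X) ∪ ((V \ Z')' ∪ Y) = {1, 2, 3, 4, 6, 7, 8, 9}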